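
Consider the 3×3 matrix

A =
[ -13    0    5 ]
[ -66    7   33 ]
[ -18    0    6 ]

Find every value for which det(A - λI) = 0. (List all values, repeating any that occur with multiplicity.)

The characteristic polynomial is p(λ) = det(λI - A).
Expanding along the first row, p(λ) = λ^3 - 37λ - 84.
Try λ = -3: p(-3) = 0, so -3 is a root.
Dividing by (λ + 3) leaves λ^2 - 3λ - 28.
The quadratic factors as (λ + 4)·(λ - 7).
Eigenvalues: -4, -3, 7.

-4, -3, 7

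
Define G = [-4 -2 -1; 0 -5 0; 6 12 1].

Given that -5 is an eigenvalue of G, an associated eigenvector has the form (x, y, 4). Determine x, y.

We need (G + 5I)v = 0.
G + 5I = [[1, -2, -1], [0, 0, 0], [6, 12, 6]].
Row 1: (1)·x + (-2)·y + (-1)·4 = 0
Row 2: (0)·x + (0)·y + (0)·4 = 0
Row 3: (6)·x + (12)·y + (6)·4 = 0
Solving gives x = 0, y = -2.
Check: G·(0, -2, 4) = (0, 10, -20) = -5·(0, -2, 4).

0, -2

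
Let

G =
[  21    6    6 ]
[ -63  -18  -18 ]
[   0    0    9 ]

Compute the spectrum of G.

Compute the characteristic polynomial p(t) = det(tI - G).
Expanding along the first row, p(t) = t^3 - 12t^2 + 27t.
Rational-root test: t = 3 gives p(3) = 0.
Factor out (t - 3): p(t) = (t - 3)·(t^2 - 9t).
The quadratic factors as t·(t - 9).
Eigenvalues: 0, 3, 9.

0, 3, 9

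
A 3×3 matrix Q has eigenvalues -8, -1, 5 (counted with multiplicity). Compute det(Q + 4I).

-108

If Q has eigenvalues -8, -1, 5, then Q + 4I has eigenvalues -4, 3, 9.
det(Q + 4I) = (-4) · (3) · (9) = -108.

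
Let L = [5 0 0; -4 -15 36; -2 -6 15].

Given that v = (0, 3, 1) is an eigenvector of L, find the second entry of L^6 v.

First find the eigenvalue: Lv = (0, -9, -3) = -3·(0, 3, 1), so λ = -3.
Then L^6 v = λ^6·v = (-3)^6·(0, 3, 1) = 729·(0, 3, 1) = (0, 2187, 729).

2187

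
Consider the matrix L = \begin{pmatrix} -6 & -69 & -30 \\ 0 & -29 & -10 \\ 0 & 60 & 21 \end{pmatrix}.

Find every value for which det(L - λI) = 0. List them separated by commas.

Compute the characteristic polynomial p(μ) = det(μI - L).
Expanding the 3×3 determinant: p(μ) = μ^3 + 14μ^2 + 39μ - 54.
Rational-root test: μ = 1 gives p(1) = 0.
Factor out (μ - 1): p(μ) = (μ - 1)·(μ^2 + 15μ + 54).
The quadratic factors as (μ + 9)·(μ + 6).
Eigenvalues: -9, -6, 1.

-9, -6, 1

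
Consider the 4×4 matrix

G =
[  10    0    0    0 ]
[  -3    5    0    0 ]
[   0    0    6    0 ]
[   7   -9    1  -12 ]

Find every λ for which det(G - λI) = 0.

-12, 5, 6, 10

G is lower triangular, so its eigenvalues are the diagonal entries.
Diagonal: 10, 5, 6, -12.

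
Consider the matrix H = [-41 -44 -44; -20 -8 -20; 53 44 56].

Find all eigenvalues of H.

Set up det(λI - H) = 0.
Expanding along the first row, p(λ) = λ^3 - 7λ^2 - 84λ + 288.
Since p(-8) = 0, λ = -8 is a root.
Factor out (λ + 8): p(λ) = (λ + 8)·(λ^2 - 15λ + 36).
The quadratic factors as (λ - 3)·(λ - 12).
Eigenvalues: -8, 3, 12.

-8, 3, 12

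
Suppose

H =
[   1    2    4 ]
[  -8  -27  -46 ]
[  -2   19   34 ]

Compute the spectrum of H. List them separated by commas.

-4, 5, 7

The characteristic polynomial is p(lambda) = det(lambda·I - H).
Expanding along the first row, p(lambda) = lambda^3 - 8·lambda^2 - 13·lambda + 140.
Rational-root test: lambda = -4 gives p(-4) = 0.
Factor out (lambda + 4): p(lambda) = (lambda + 4)·(lambda^2 - 12·lambda + 35).
The quadratic factors as (lambda - 5)·(lambda - 7).
Eigenvalues: -4, 5, 7.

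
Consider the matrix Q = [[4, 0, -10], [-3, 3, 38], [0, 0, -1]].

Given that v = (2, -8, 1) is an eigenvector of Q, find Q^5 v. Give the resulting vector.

First find the eigenvalue: Qv = (-2, 8, -1) = -1·(2, -8, 1), so λ = -1.
Then Q^5 v = λ^5·v = (-1)^5·(2, -8, 1) = -1·(2, -8, 1) = (-2, 8, -1).

(-2, 8, -1)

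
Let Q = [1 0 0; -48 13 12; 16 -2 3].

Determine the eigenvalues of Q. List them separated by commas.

Compute the characteristic polynomial p(t) = det(tI - Q).
Expanding along the first row, p(t) = t^3 - 17t^2 + 79t - 63.
Rational-root test: t = 1 gives p(1) = 0.
Factor out (t - 1): p(t) = (t - 1)·(t^2 - 16t + 63).
The quadratic factors as (t - 7)·(t - 9).
Eigenvalues: 1, 7, 9.

1, 7, 9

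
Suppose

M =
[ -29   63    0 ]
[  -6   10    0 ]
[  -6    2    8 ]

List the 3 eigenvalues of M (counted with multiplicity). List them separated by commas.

Set up det(lambda·I - M) = 0.
Expanding the 3×3 determinant: p(lambda) = lambda^3 + 11·lambda^2 - 64·lambda - 704.
Rational-root test: lambda = 8 gives p(8) = 0.
Dividing by (lambda - 8) leaves lambda^2 + 19·lambda + 88.
The quadratic factors as (lambda + 11)·(lambda + 8).
Eigenvalues: -11, -8, 8.

-11, -8, 8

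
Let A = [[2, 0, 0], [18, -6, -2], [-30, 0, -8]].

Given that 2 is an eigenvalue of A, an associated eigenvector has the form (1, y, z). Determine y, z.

3, -3

We need (A - 2I)v = 0.
A - 2I = [[0, 0, 0], [18, -8, -2], [-30, 0, -10]].
Row 1: (0)·1 + (0)·y + (0)·z = 0
Row 2: (18)·1 + (-8)·y + (-2)·z = 0
Row 3: (-30)·1 + (0)·y + (-10)·z = 0
Solving gives y = 3, z = -3.
Check: A·(1, 3, -3) = (2, 6, -6) = 2·(1, 3, -3).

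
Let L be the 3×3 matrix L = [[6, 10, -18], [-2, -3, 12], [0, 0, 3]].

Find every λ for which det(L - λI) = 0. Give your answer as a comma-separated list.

The characteristic polynomial is p(λ) = det(λI - L).
Expanding the 3×3 determinant: p(λ) = λ^3 - 6λ^2 + 11λ - 6.
Try λ = 1: p(1) = 0, so 1 is a root.
Factor out (λ - 1): p(λ) = (λ - 1)·(λ^2 - 5λ + 6).
The quadratic factors as (λ - 2)·(λ - 3).
Eigenvalues: 1, 2, 3.

1, 2, 3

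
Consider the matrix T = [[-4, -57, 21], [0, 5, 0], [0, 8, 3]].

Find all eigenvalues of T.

-4, 3, 5

The characteristic polynomial is p(r) = det(rI - T).
Expanding the 3×3 determinant: p(r) = r^3 - 4r^2 - 17r + 60.
Since p(5) = 0, r = 5 is a root.
Dividing by (r - 5) leaves r^2 + r - 12.
The quadratic factors as (r + 4)·(r - 3).
Eigenvalues: -4, 3, 5.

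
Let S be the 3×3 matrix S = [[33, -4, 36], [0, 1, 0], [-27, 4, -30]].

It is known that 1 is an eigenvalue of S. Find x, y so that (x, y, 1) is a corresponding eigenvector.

We need (S - 1I)v = 0.
S - 1I = [[32, -4, 36], [0, 0, 0], [-27, 4, -31]].
Row 1: (32)·x + (-4)·y + (36)·1 = 0
Row 2: (0)·x + (0)·y + (0)·1 = 0
Row 3: (-27)·x + (4)·y + (-31)·1 = 0
Solving gives x = -1, y = 1.
Check: S·(-1, 1, 1) = (-1, 1, 1) = 1·(-1, 1, 1).

-1, 1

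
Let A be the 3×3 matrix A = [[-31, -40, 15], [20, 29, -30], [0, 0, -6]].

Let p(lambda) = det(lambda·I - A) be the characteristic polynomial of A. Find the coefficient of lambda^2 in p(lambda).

The coefficient of lambda^2 of det(lambda·I - A) is −trace(A).
trace(A) = (-31) + (29) + (-6) = -8, so the coefficient is 8.

8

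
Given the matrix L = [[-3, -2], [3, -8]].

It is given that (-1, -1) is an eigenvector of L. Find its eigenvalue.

-5

Compute Lv: L·(-1, -1) = (5, 5).
Since Lv = λv, compare component 1: 5 = λ·-1, so λ = -5.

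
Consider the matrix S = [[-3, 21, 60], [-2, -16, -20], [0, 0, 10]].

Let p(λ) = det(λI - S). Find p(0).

-900

p(0) = det(0·I − S) = det(−S) = (−1)^3·det(S).
det(S) = 900, so p(0) = -900.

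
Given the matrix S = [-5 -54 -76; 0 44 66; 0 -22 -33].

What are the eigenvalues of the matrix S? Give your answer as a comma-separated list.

-5, 0, 11

Set up det(sI - S) = 0.
Expanding the 3×3 determinant: p(s) = s^3 - 6s^2 - 55s.
Since p(-5) = 0, s = -5 is a root.
Dividing by (s + 5) leaves s^2 - 11s.
The quadratic factors as s·(s - 11).
Eigenvalues: -5, 0, 11.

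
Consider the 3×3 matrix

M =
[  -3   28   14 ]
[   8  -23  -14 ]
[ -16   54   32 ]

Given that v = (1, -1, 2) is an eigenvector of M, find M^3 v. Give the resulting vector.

(-27, 27, -54)

First find the eigenvalue: Mv = (-3, 3, -6) = -3·(1, -1, 2), so λ = -3.
Then M^3 v = λ^3·v = (-3)^3·(1, -1, 2) = -27·(1, -1, 2) = (-27, 27, -54).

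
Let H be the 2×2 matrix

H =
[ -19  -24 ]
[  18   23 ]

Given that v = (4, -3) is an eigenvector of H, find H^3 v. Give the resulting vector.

(-4, 3)

First find the eigenvalue: Hv = (-4, 3) = -1·(4, -3), so λ = -1.
Then H^3 v = λ^3·v = (-1)^3·(4, -3) = -1·(4, -3) = (-4, 3).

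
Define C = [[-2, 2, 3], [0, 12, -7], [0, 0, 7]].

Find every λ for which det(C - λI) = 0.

-2, 7, 12

C is upper triangular, so its eigenvalues are the diagonal entries.
Diagonal: -2, 12, 7.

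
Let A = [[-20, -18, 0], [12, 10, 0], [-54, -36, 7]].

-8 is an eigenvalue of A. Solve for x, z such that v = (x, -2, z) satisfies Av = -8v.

We need (A + 8I)v = 0.
A + 8I = [[-12, -18, 0], [12, 18, 0], [-54, -36, 15]].
Row 1: (-12)·x + (-18)·-2 + (0)·z = 0
Row 2: (12)·x + (18)·-2 + (0)·z = 0
Row 3: (-54)·x + (-36)·-2 + (15)·z = 0
Solving gives x = 3, z = 6.
Check: A·(3, -2, 6) = (-24, 16, -48) = -8·(3, -2, 6).

3, 6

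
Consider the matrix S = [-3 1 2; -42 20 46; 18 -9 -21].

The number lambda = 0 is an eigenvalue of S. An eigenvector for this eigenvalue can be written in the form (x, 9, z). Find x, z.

We need (S)v = 0.
S = [[-3, 1, 2], [-42, 20, 46], [18, -9, -21]].
Row 1: (-3)·x + (1)·9 + (2)·z = 0
Row 2: (-42)·x + (20)·9 + (46)·z = 0
Row 3: (18)·x + (-9)·9 + (-21)·z = 0
Solving gives x = 1, z = -3.
Check: S·(1, 9, -3) = (0, 0, 0) = 0·(1, 9, -3).

1, -3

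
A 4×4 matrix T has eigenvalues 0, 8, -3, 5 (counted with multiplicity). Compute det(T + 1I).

If T has eigenvalues 0, 8, -3, 5, then T + 1I has eigenvalues 1, 9, -2, 6.
det(T + 1I) = (1) · (9) · (-2) · (6) = -108.

-108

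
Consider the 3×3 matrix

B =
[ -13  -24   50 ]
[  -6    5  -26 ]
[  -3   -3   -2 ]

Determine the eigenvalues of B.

-11, -10, 11

Set up det(μI - B) = 0.
Expanding along the first row, p(μ) = μ^3 + 10μ^2 - 121μ - 1210.
Rational-root test: μ = -10 gives p(-10) = 0.
Dividing by (μ + 10) leaves μ^2 - 121.
The quadratic factors as (μ + 11)·(μ - 11).
Eigenvalues: -11, -10, 11.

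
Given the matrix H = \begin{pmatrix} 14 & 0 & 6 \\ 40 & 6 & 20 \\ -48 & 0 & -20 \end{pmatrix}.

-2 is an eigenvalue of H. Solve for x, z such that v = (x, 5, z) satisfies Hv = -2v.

3, -8

We need (H + 2I)v = 0.
H + 2I = [[16, 0, 6], [40, 8, 20], [-48, 0, -18]].
Row 1: (16)·x + (0)·5 + (6)·z = 0
Row 2: (40)·x + (8)·5 + (20)·z = 0
Row 3: (-48)·x + (0)·5 + (-18)·z = 0
Solving gives x = 3, z = -8.
Check: H·(3, 5, -8) = (-6, -10, 16) = -2·(3, 5, -8).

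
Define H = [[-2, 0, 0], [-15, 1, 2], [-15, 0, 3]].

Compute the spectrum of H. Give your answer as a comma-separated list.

The characteristic polynomial is p(λ) = det(λI - H).
Expanding the 3×3 determinant: p(λ) = λ^3 - 2λ^2 - 5λ + 6.
Try λ = -2: p(-2) = 0, so -2 is a root.
Dividing by (λ + 2) leaves λ^2 - 4λ + 3.
The quadratic factors as (λ - 1)·(λ - 3).
Eigenvalues: -2, 1, 3.

-2, 1, 3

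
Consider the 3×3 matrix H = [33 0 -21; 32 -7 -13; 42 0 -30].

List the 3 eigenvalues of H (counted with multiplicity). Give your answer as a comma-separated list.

The characteristic polynomial is p(s) = det(sI - H).
Expanding the 3×3 determinant: p(s) = s^3 + 4s^2 - 129s - 756.
Try s = -7: p(-7) = 0, so -7 is a root.
Dividing by (s + 7) leaves s^2 - 3s - 108.
The quadratic factors as (s + 9)·(s - 12).
Eigenvalues: -9, -7, 12.

-9, -7, 12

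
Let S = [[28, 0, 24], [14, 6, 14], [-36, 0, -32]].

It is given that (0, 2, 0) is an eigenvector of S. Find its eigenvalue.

6

Compute Sv: S·(0, 2, 0) = (0, 12, 0).
Since Sv = λv, compare component 2: 12 = λ·2, so λ = 6.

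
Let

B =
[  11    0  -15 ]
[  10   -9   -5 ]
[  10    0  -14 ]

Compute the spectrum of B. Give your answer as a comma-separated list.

The characteristic polynomial is p(t) = det(tI - B).
Expanding along the first row, p(t) = t^3 + 12t^2 + 23t - 36.
Since p(1) = 0, t = 1 is a root.
Factor out (t - 1): p(t) = (t - 1)·(t^2 + 13t + 36).
The quadratic factors as (t + 9)·(t + 4).
Eigenvalues: -9, -4, 1.

-9, -4, 1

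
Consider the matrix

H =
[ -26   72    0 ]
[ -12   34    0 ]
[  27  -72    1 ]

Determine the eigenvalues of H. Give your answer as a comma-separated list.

-2, 1, 10

Set up det(μI - H) = 0.
Expanding along the first row, p(μ) = μ^3 - 9μ^2 - 12μ + 20.
Since p(-2) = 0, μ = -2 is a root.
Factor out (μ + 2): p(μ) = (μ + 2)·(μ^2 - 11μ + 10).
The quadratic factors as (μ - 1)·(μ - 10).
Eigenvalues: -2, 1, 10.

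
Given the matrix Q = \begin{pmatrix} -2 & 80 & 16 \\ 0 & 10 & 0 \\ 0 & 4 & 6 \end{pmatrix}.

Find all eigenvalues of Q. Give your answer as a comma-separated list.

Compute the characteristic polynomial p(λ) = det(λI - Q).
Expanding along the first row, p(λ) = λ^3 - 14λ^2 + 28λ + 120.
Since p(10) = 0, λ = 10 is a root.
Factor out (λ - 10): p(λ) = (λ - 10)·(λ^2 - 4λ - 12).
The quadratic factors as (λ + 2)·(λ - 6).
Eigenvalues: -2, 6, 10.

-2, 6, 10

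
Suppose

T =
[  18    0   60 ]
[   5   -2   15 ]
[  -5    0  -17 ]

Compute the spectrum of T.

Set up det(λI - T) = 0.
Expanding along the first row, p(λ) = λ^3 + λ^2 - 8λ - 12.
Since p(-2) = 0, λ = -2 is a root.
Factor out (λ + 2): p(λ) = (λ + 2)·(λ^2 - λ - 6).
The quadratic factors as (λ + 2)·(λ - 3).
Eigenvalues: -2, -2, 3.

-2, -2, 3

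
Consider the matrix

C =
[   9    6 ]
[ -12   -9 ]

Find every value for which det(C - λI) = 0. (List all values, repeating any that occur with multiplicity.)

-3, 3

det(C - sI) = (9 - s)(-9 - s) - (6)·(-12) = s^2 - 9.
This factors as (s + 3)·(s - 3) = 0.
Eigenvalues: -3, 3.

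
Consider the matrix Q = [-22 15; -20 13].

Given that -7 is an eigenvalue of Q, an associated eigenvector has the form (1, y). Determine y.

1

We need (Q + 7I)v = 0.
Q + 7I = [[-15, 15], [-20, 20]].
Row 1: (-15)·1 + (15)·y = 0
Row 2: (-20)·1 + (20)·y = 0
Solving gives y = 1.
Check: Q·(1, 1) = (-7, -7) = -7·(1, 1).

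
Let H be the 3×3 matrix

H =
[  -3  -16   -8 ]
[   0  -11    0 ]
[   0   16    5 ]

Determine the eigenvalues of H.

Compute the characteristic polynomial p(s) = det(sI - H).
Expanding along the first row, p(s) = s^3 + 9s^2 - 37s - 165.
Try s = -3: p(-3) = 0, so -3 is a root.
Dividing by (s + 3) leaves s^2 + 6s - 55.
The quadratic factors as (s + 11)·(s - 5).
Eigenvalues: -11, -3, 5.

-11, -3, 5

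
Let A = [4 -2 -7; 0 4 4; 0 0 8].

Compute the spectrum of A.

A is upper triangular, so its eigenvalues are the diagonal entries.
Diagonal: 4, 4, 8.

4, 4, 8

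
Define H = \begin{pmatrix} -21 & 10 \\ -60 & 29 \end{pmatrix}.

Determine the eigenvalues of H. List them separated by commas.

-1, 9

det(H - λI) = (-21 - λ)(29 - λ) - (10)·(-60) = λ^2 - 8λ - 9.
This factors as (λ + 1)·(λ - 9) = 0.
Eigenvalues: -1, 9.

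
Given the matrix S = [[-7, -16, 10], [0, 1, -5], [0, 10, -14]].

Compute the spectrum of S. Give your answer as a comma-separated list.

-9, -7, -4

The characteristic polynomial is p(lambda) = det(lambda·I - S).
Expanding the 3×3 determinant: p(lambda) = lambda^3 + 20·lambda^2 + 127·lambda + 252.
Try lambda = -4: p(-4) = 0, so -4 is a root.
Dividing by (lambda + 4) leaves lambda^2 + 16·lambda + 63.
The quadratic factors as (lambda + 9)·(lambda + 7).
Eigenvalues: -9, -7, -4.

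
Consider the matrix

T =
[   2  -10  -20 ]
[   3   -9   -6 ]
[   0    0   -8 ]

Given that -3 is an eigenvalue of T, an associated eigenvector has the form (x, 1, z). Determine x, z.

2, 0

We need (T + 3I)v = 0.
T + 3I = [[5, -10, -20], [3, -6, -6], [0, 0, -5]].
Row 1: (5)·x + (-10)·1 + (-20)·z = 0
Row 2: (3)·x + (-6)·1 + (-6)·z = 0
Row 3: (0)·x + (0)·1 + (-5)·z = 0
Solving gives x = 2, z = 0.
Check: T·(2, 1, 0) = (-6, -3, 0) = -3·(2, 1, 0).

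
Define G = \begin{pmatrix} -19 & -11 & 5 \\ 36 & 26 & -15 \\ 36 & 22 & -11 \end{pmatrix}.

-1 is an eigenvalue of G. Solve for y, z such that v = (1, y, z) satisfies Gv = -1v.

-3, -3

We need (G + 1I)v = 0.
G + 1I = [[-18, -11, 5], [36, 27, -15], [36, 22, -10]].
Row 1: (-18)·1 + (-11)·y + (5)·z = 0
Row 2: (36)·1 + (27)·y + (-15)·z = 0
Row 3: (36)·1 + (22)·y + (-10)·z = 0
Solving gives y = -3, z = -3.
Check: G·(1, -3, -3) = (-1, 3, 3) = -1·(1, -3, -3).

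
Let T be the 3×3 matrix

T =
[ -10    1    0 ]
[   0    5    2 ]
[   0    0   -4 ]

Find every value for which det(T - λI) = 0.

-10, -4, 5

T is upper triangular, so its eigenvalues are the diagonal entries.
Diagonal: -10, 5, -4.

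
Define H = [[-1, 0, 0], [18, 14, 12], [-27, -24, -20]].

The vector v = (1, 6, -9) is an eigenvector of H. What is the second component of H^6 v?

6

First find the eigenvalue: Hv = (-1, -6, 9) = -1·(1, 6, -9), so λ = -1.
Then H^6 v = λ^6·v = (-1)^6·(1, 6, -9) = 1·(1, 6, -9) = (1, 6, -9).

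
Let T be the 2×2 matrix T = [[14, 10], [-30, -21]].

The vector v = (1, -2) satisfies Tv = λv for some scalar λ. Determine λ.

-6

Compute Tv: T·(1, -2) = (-6, 12).
Since Tv = λv, compare component 1: -6 = λ·1, so λ = -6.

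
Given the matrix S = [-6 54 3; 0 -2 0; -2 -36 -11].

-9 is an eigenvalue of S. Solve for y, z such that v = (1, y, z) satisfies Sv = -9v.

We need (S + 9I)v = 0.
S + 9I = [[3, 54, 3], [0, 7, 0], [-2, -36, -2]].
Row 1: (3)·1 + (54)·y + (3)·z = 0
Row 2: (0)·1 + (7)·y + (0)·z = 0
Row 3: (-2)·1 + (-36)·y + (-2)·z = 0
Solving gives y = 0, z = -1.
Check: S·(1, 0, -1) = (-9, 0, 9) = -9·(1, 0, -1).

0, -1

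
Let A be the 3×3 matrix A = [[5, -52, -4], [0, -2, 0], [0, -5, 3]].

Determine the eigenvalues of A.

Set up det(sI - A) = 0.
Expanding the 3×3 determinant: p(s) = s^3 - 6s^2 - s + 30.
Since p(-2) = 0, s = -2 is a root.
Dividing by (s + 2) leaves s^2 - 8s + 15.
The quadratic factors as (s - 3)·(s - 5).
Eigenvalues: -2, 3, 5.

-2, 3, 5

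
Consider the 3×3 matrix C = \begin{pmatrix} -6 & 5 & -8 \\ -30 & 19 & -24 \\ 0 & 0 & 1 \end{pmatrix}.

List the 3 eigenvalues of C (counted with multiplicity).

Compute the characteristic polynomial p(t) = det(tI - C).
Expanding along the first row, p(t) = t^3 - 14t^2 + 49t - 36.
Since p(1) = 0, t = 1 is a root.
Factor out (t - 1): p(t) = (t - 1)·(t^2 - 13t + 36).
The quadratic factors as (t - 4)·(t - 9).
Eigenvalues: 1, 4, 9.

1, 4, 9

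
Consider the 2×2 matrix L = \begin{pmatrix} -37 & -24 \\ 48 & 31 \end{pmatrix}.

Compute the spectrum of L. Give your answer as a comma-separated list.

-5, -1

det(L - lambda·I) = (-37 - lambda)(31 - lambda) - (-24)·(48) = lambda^2 + 6·lambda + 5.
This factors as (lambda + 5)·(lambda + 1) = 0.
Eigenvalues: -5, -1.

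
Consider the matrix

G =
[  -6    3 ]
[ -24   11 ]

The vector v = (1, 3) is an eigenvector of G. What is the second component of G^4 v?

243

First find the eigenvalue: Gv = (3, 9) = 3·(1, 3), so λ = 3.
Then G^4 v = λ^4·v = 3^4·(1, 3) = 81·(1, 3) = (81, 243).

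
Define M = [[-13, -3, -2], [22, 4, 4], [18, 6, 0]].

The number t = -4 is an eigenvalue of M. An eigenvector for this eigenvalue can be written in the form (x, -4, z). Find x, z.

2, -3

We need (M + 4I)v = 0.
M + 4I = [[-9, -3, -2], [22, 8, 4], [18, 6, 4]].
Row 1: (-9)·x + (-3)·-4 + (-2)·z = 0
Row 2: (22)·x + (8)·-4 + (4)·z = 0
Row 3: (18)·x + (6)·-4 + (4)·z = 0
Solving gives x = 2, z = -3.
Check: M·(2, -4, -3) = (-8, 16, 12) = -4·(2, -4, -3).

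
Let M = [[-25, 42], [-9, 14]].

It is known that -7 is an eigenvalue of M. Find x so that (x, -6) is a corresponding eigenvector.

We need (M + 7I)v = 0.
M + 7I = [[-18, 42], [-9, 21]].
Row 1: (-18)·x + (42)·-6 = 0
Row 2: (-9)·x + (21)·-6 = 0
Solving gives x = -14.
Check: M·(-14, -6) = (98, 42) = -7·(-14, -6).

-14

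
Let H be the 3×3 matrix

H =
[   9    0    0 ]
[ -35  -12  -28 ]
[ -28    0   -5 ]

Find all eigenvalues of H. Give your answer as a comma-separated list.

Compute the characteristic polynomial p(r) = det(rI - H).
Expanding the 3×3 determinant: p(r) = r^3 + 8r^2 - 93r - 540.
Since p(-5) = 0, r = -5 is a root.
Dividing by (r + 5) leaves r^2 + 3r - 108.
The quadratic factors as (r + 12)·(r - 9).
Eigenvalues: -12, -5, 9.

-12, -5, 9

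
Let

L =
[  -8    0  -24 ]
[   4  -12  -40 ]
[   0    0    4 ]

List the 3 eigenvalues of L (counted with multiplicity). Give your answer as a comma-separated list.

Compute the characteristic polynomial p(t) = det(tI - L).
Cofactor expansion gives p(t) = t^3 + 16t^2 + 16t - 384.
Since p(-8) = 0, t = -8 is a root.
Dividing by (t + 8) leaves t^2 + 8t - 48.
The quadratic factors as (t + 12)·(t - 4).
Eigenvalues: -12, -8, 4.

-12, -8, 4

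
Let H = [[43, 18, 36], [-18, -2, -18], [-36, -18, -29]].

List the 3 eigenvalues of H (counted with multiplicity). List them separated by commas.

Set up det(tI - H) = 0.
Expanding the 3×3 determinant: p(t) = t^3 - 12t^2 + 21t + 98.
Try t = -2: p(-2) = 0, so -2 is a root.
Factor out (t + 2): p(t) = (t + 2)·(t^2 - 14t + 49).
The quadratic factor is (t - 7)^2.
Eigenvalues: -2, 7, 7.

-2, 7, 7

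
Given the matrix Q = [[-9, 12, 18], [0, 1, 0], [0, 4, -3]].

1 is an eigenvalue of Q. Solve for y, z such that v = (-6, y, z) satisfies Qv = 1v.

We need (Q - 1I)v = 0.
Q - 1I = [[-10, 12, 18], [0, 0, 0], [0, 4, -4]].
Row 1: (-10)·-6 + (12)·y + (18)·z = 0
Row 2: (0)·-6 + (0)·y + (0)·z = 0
Row 3: (0)·-6 + (4)·y + (-4)·z = 0
Solving gives y = -2, z = -2.
Check: Q·(-6, -2, -2) = (-6, -2, -2) = 1·(-6, -2, -2).

-2, -2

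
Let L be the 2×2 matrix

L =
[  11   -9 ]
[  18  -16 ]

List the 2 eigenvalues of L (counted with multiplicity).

det(L - tI) = (11 - t)(-16 - t) - (-9)·(18) = t^2 + 5t - 14.
This factors as (t + 7)·(t - 2) = 0.
Eigenvalues: -7, 2.

-7, 2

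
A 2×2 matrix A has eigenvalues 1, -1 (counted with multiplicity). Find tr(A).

trace(A) is the sum of the eigenvalues: (1) + (-1) = 0.

0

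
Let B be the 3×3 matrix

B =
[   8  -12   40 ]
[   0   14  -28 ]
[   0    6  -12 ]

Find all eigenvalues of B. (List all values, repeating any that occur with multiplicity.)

Set up det(λI - B) = 0.
Cofactor expansion gives p(λ) = λ^3 - 10λ^2 + 16λ.
Rational-root test: λ = 0 gives p(0) = 0.
Dividing by λ leaves λ^2 - 10λ + 16.
The quadratic factors as (λ - 2)·(λ - 8).
Eigenvalues: 0, 2, 8.

0, 2, 8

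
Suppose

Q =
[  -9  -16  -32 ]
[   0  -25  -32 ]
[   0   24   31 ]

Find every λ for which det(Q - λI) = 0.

-9, -1, 7

Compute the characteristic polynomial p(λ) = det(λI - Q).
Expanding the 3×3 determinant: p(λ) = λ^3 + 3λ^2 - 61λ - 63.
Rational-root test: λ = -1 gives p(-1) = 0.
Dividing by (λ + 1) leaves λ^2 + 2λ - 63.
The quadratic factors as (λ + 9)·(λ - 7).
Eigenvalues: -9, -1, 7.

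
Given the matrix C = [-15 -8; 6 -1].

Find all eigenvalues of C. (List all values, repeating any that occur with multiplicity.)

-9, -7

det(C - λI) = (-15 - λ)(-1 - λ) - (-8)·(6) = λ^2 + 16λ + 63.
This factors as (λ + 9)·(λ + 7) = 0.
Eigenvalues: -9, -7.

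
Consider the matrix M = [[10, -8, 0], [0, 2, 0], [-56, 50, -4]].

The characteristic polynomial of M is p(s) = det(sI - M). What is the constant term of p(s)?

p(s) = s^3 - 8s^2 - 28s + 80.
The constant term is 80.

80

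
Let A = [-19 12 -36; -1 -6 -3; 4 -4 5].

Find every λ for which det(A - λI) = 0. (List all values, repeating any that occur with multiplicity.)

-7, -7, -6

Set up det(λI - A) = 0.
Expanding the 3×3 determinant: p(λ) = λ^3 + 20λ^2 + 133λ + 294.
Rational-root test: λ = -7 gives p(-7) = 0.
Factor out (λ + 7): p(λ) = (λ + 7)·(λ^2 + 13λ + 42).
The quadratic factors as (λ + 7)·(λ + 6).
Eigenvalues: -7, -7, -6.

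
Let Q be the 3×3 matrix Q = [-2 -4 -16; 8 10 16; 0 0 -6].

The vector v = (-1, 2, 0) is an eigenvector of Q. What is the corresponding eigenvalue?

Compute Qv: Q·(-1, 2, 0) = (-6, 12, 0).
Since Qv = λv, compare component 1: -6 = λ·-1, so λ = 6.

6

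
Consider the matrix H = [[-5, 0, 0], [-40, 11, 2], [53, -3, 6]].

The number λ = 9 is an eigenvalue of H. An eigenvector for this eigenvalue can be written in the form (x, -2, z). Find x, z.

We need (H - 9I)v = 0.
H - 9I = [[-14, 0, 0], [-40, 2, 2], [53, -3, -3]].
Row 1: (-14)·x + (0)·-2 + (0)·z = 0
Row 2: (-40)·x + (2)·-2 + (2)·z = 0
Row 3: (53)·x + (-3)·-2 + (-3)·z = 0
Solving gives x = 0, z = 2.
Check: H·(0, -2, 2) = (0, -18, 18) = 9·(0, -2, 2).

0, 2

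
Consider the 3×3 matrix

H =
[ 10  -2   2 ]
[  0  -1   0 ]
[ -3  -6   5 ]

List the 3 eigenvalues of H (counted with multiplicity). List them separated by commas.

-1, 7, 8

Set up det(λI - H) = 0.
Expanding the 3×3 determinant: p(λ) = λ^3 - 14λ^2 + 41λ + 56.
Rational-root test: λ = 7 gives p(7) = 0.
Dividing by (λ - 7) leaves λ^2 - 7λ - 8.
The quadratic factors as (λ + 1)·(λ - 8).
Eigenvalues: -1, 7, 8.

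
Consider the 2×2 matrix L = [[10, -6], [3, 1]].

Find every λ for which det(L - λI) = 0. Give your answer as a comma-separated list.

4, 7

det(L - rI) = (10 - r)(1 - r) - (-6)·(3) = r^2 - 11r + 28.
This factors as (r - 4)·(r - 7) = 0.
Eigenvalues: 4, 7.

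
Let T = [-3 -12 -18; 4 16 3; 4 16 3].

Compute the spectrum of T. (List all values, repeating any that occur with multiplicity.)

The characteristic polynomial is p(s) = det(sI - T).
Expanding along the first row, p(s) = s^3 - 16s^2 + 63s.
Rational-root test: s = 9 gives p(9) = 0.
Dividing by (s - 9) leaves s^2 - 7s.
The quadratic factors as s·(s - 7).
Eigenvalues: 0, 7, 9.

0, 7, 9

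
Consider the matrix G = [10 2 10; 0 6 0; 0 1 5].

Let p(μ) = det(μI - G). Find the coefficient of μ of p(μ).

p(μ) = μ^3 - 21μ^2 + 140μ - 300.
The coefficient of μ is 140.

140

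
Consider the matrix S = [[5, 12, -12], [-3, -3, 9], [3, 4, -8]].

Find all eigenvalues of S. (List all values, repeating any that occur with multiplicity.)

Set up det(μI - S) = 0.
Expanding the 3×3 determinant: p(μ) = μ^3 + 6μ^2 + 5μ - 12.
Rational-root test: μ = -4 gives p(-4) = 0.
Factor out (μ + 4): p(μ) = (μ + 4)·(μ^2 + 2μ - 3).
The quadratic factors as (μ + 3)·(μ - 1).
Eigenvalues: -4, -3, 1.

-4, -3, 1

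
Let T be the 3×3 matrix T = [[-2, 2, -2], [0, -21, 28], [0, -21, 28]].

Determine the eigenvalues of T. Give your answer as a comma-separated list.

-2, 0, 7

Set up det(λI - T) = 0.
Expanding along the first row, p(λ) = λ^3 - 5λ^2 - 14λ.
Try λ = 0: p(0) = 0, so 0 is a root.
Dividing by λ leaves λ^2 - 5λ - 14.
The quadratic factors as (λ + 2)·(λ - 7).
Eigenvalues: -2, 0, 7.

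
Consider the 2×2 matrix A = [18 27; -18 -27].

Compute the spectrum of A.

-9, 0

det(A - lambda·I) = (18 - lambda)(-27 - lambda) - (27)·(-18) = lambda^2 + 9·lambda.
This factors as (lambda + 9)·lambda = 0.
Eigenvalues: -9, 0.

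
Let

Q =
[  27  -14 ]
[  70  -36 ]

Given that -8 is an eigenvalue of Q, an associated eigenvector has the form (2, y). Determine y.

We need (Q + 8I)v = 0.
Q + 8I = [[35, -14], [70, -28]].
Row 1: (35)·2 + (-14)·y = 0
Row 2: (70)·2 + (-28)·y = 0
Solving gives y = 5.
Check: Q·(2, 5) = (-16, -40) = -8·(2, 5).

5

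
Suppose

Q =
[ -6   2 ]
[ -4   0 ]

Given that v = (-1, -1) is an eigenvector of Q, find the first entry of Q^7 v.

16384

First find the eigenvalue: Qv = (4, 4) = -4·(-1, -1), so λ = -4.
Then Q^7 v = λ^7·v = (-4)^7·(-1, -1) = -16384·(-1, -1) = (16384, 16384).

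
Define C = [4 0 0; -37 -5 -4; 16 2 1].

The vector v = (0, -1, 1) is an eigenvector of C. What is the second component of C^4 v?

First find the eigenvalue: Cv = (0, 1, -1) = -1·(0, -1, 1), so λ = -1.
Then C^4 v = λ^4·v = (-1)^4·(0, -1, 1) = 1·(0, -1, 1) = (0, -1, 1).

-1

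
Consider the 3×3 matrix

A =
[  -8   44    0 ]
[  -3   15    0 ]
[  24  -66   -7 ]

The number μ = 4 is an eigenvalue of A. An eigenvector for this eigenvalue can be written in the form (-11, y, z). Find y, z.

-3, -6

We need (A - 4I)v = 0.
A - 4I = [[-12, 44, 0], [-3, 11, 0], [24, -66, -11]].
Row 1: (-12)·-11 + (44)·y + (0)·z = 0
Row 2: (-3)·-11 + (11)·y + (0)·z = 0
Row 3: (24)·-11 + (-66)·y + (-11)·z = 0
Solving gives y = -3, z = -6.
Check: A·(-11, -3, -6) = (-44, -12, -24) = 4·(-11, -3, -6).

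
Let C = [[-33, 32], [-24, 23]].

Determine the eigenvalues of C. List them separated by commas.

det(C - lambda·I) = (-33 - lambda)(23 - lambda) - (32)·(-24) = lambda^2 + 10·lambda + 9.
This factors as (lambda + 9)·(lambda + 1) = 0.
Eigenvalues: -9, -1.

-9, -1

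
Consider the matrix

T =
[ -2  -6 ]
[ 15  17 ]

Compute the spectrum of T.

7, 8

det(T - tI) = (-2 - t)(17 - t) - (-6)·(15) = t^2 - 15t + 56.
This factors as (t - 7)·(t - 8) = 0.
Eigenvalues: 7, 8.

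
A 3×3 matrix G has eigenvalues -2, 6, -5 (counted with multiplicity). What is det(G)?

det(G) is the product of the eigenvalues: (-2) · (6) · (-5) = 60.

60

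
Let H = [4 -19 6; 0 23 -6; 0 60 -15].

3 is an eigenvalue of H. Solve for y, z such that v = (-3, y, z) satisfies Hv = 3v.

We need (H - 3I)v = 0.
H - 3I = [[1, -19, 6], [0, 20, -6], [0, 60, -18]].
Row 1: (1)·-3 + (-19)·y + (6)·z = 0
Row 2: (0)·-3 + (20)·y + (-6)·z = 0
Row 3: (0)·-3 + (60)·y + (-18)·z = 0
Solving gives y = 3, z = 10.
Check: H·(-3, 3, 10) = (-9, 9, 30) = 3·(-3, 3, 10).

3, 10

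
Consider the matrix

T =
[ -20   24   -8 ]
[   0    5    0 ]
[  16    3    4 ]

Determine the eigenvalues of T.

-12, -4, 5

The characteristic polynomial is p(r) = det(rI - T).
Expanding the 3×3 determinant: p(r) = r^3 + 11r^2 - 32r - 240.
Rational-root test: r = -12 gives p(-12) = 0.
Dividing by (r + 12) leaves r^2 - r - 20.
The quadratic factors as (r + 4)·(r - 5).
Eigenvalues: -12, -4, 5.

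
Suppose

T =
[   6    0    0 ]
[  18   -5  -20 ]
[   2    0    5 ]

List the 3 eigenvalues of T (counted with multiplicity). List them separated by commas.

The characteristic polynomial is p(s) = det(sI - T).
Cofactor expansion gives p(s) = s^3 - 6s^2 - 25s + 150.
Rational-root test: s = 6 gives p(6) = 0.
Factor out (s - 6): p(s) = (s - 6)·(s^2 - 25).
The quadratic factors as (s + 5)·(s - 5).
Eigenvalues: -5, 5, 6.

-5, 5, 6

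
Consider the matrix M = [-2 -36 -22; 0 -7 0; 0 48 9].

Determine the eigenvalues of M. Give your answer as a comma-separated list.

Set up det(λI - M) = 0.
Cofactor expansion gives p(λ) = λ^3 - 67λ - 126.
Since p(-2) = 0, λ = -2 is a root.
Dividing by (λ + 2) leaves λ^2 - 2λ - 63.
The quadratic factors as (λ + 7)·(λ - 9).
Eigenvalues: -7, -2, 9.

-7, -2, 9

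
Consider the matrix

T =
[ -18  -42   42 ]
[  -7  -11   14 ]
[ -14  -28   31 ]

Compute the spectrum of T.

Compute the characteristic polynomial p(r) = det(rI - T).
Expanding along the first row, p(r) = r^3 - 2r^2 - 15r + 36.
Try r = 3: p(3) = 0, so 3 is a root.
Dividing by (r - 3) leaves r^2 + r - 12.
The quadratic factors as (r + 4)·(r - 3).
Eigenvalues: -4, 3, 3.

-4, 3, 3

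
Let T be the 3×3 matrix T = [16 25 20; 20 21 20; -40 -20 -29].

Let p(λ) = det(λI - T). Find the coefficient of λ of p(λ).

p(λ) = λ^3 - 8λ^2 - 37λ + 44.
The coefficient of λ is -37.

-37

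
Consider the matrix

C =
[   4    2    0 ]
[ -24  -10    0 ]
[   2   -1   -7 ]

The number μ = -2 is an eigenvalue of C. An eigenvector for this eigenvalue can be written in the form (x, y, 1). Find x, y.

1, -3

We need (C + 2I)v = 0.
C + 2I = [[6, 2, 0], [-24, -8, 0], [2, -1, -5]].
Row 1: (6)·x + (2)·y + (0)·1 = 0
Row 2: (-24)·x + (-8)·y + (0)·1 = 0
Row 3: (2)·x + (-1)·y + (-5)·1 = 0
Solving gives x = 1, y = -3.
Check: C·(1, -3, 1) = (-2, 6, -2) = -2·(1, -3, 1).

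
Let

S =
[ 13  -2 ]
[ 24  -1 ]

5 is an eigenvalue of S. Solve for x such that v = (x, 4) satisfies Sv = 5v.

1

We need (S - 5I)v = 0.
S - 5I = [[8, -2], [24, -6]].
Row 1: (8)·x + (-2)·4 = 0
Row 2: (24)·x + (-6)·4 = 0
Solving gives x = 1.
Check: S·(1, 4) = (5, 20) = 5·(1, 4).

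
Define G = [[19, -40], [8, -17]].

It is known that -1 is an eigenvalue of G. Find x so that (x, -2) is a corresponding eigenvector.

We need (G + 1I)v = 0.
G + 1I = [[20, -40], [8, -16]].
Row 1: (20)·x + (-40)·-2 = 0
Row 2: (8)·x + (-16)·-2 = 0
Solving gives x = -4.
Check: G·(-4, -2) = (4, 2) = -1·(-4, -2).

-4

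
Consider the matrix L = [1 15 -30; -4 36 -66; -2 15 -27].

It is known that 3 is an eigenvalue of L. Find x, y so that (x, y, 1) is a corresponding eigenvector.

We need (L - 3I)v = 0.
L - 3I = [[-2, 15, -30], [-4, 33, -66], [-2, 15, -30]].
Row 1: (-2)·x + (15)·y + (-30)·1 = 0
Row 2: (-4)·x + (33)·y + (-66)·1 = 0
Row 3: (-2)·x + (15)·y + (-30)·1 = 0
Solving gives x = 0, y = 2.
Check: L·(0, 2, 1) = (0, 6, 3) = 3·(0, 2, 1).

0, 2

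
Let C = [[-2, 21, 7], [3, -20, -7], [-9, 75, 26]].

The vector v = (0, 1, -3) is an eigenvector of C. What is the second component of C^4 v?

1

First find the eigenvalue: Cv = (0, 1, -3) = 1·(0, 1, -3), so λ = 1.
Then C^4 v = λ^4·v = 1^4·(0, 1, -3) = 1·(0, 1, -3) = (0, 1, -3).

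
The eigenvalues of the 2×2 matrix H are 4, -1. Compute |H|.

det(H) is the product of the eigenvalues: (4) · (-1) = -4.

-4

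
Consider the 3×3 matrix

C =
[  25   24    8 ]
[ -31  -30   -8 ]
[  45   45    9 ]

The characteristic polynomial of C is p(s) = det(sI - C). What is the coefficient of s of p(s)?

-51

p(s) = s^3 - 4s^2 - 51s + 54.
The coefficient of s is -51.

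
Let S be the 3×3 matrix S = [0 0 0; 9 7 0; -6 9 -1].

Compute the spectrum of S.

S is lower triangular, so its eigenvalues are the diagonal entries.
Diagonal: 0, 7, -1.

-1, 0, 7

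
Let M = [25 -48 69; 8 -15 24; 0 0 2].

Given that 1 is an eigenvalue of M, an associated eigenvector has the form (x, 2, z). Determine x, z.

4, 0

We need (M - 1I)v = 0.
M - 1I = [[24, -48, 69], [8, -16, 24], [0, 0, 1]].
Row 1: (24)·x + (-48)·2 + (69)·z = 0
Row 2: (8)·x + (-16)·2 + (24)·z = 0
Row 3: (0)·x + (0)·2 + (1)·z = 0
Solving gives x = 4, z = 0.
Check: M·(4, 2, 0) = (4, 2, 0) = 1·(4, 2, 0).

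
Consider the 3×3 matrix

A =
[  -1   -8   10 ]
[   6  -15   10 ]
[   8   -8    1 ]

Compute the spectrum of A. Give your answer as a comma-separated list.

-9, -7, 1

Set up det(μI - A) = 0.
Cofactor expansion gives p(μ) = μ^3 + 15μ^2 + 47μ - 63.
Try μ = -9: p(-9) = 0, so -9 is a root.
Factor out (μ + 9): p(μ) = (μ + 9)·(μ^2 + 6μ - 7).
The quadratic factors as (μ + 7)·(μ - 1).
Eigenvalues: -9, -7, 1.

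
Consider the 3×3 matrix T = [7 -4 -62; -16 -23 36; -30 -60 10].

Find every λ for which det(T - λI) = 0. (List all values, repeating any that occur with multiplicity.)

-10, -5, 9

The characteristic polynomial is p(λ) = det(λI - T).
Cofactor expansion gives p(λ) = λ^3 + 6λ^2 - 85λ - 450.
Try λ = 9: p(9) = 0, so 9 is a root.
Dividing by (λ - 9) leaves λ^2 + 15λ + 50.
The quadratic factors as (λ + 10)·(λ + 5).
Eigenvalues: -10, -5, 9.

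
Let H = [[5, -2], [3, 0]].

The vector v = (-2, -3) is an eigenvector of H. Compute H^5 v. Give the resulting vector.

First find the eigenvalue: Hv = (-4, -6) = 2·(-2, -3), so λ = 2.
Then H^5 v = λ^5·v = 2^5·(-2, -3) = 32·(-2, -3) = (-64, -96).

(-64, -96)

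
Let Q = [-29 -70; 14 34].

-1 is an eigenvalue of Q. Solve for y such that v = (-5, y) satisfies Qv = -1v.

We need (Q + 1I)v = 0.
Q + 1I = [[-28, -70], [14, 35]].
Row 1: (-28)·-5 + (-70)·y = 0
Row 2: (14)·-5 + (35)·y = 0
Solving gives y = 2.
Check: Q·(-5, 2) = (5, -2) = -1·(-5, 2).

2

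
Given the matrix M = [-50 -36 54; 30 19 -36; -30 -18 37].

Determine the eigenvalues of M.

-5, 1, 10

Compute the characteristic polynomial p(s) = det(sI - M).
Cofactor expansion gives p(s) = s^3 - 6s^2 - 45s + 50.
Rational-root test: s = 1 gives p(1) = 0.
Dividing by (s - 1) leaves s^2 - 5s - 50.
The quadratic factors as (s + 5)·(s - 10).
Eigenvalues: -5, 1, 10.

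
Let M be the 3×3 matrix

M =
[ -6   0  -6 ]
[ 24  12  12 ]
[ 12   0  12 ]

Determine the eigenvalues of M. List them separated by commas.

The characteristic polynomial is p(s) = det(sI - M).
Cofactor expansion gives p(s) = s^3 - 18s^2 + 72s.
Try s = 6: p(6) = 0, so 6 is a root.
Dividing by (s - 6) leaves s^2 - 12s.
The quadratic factors as s·(s - 12).
Eigenvalues: 0, 6, 12.

0, 6, 12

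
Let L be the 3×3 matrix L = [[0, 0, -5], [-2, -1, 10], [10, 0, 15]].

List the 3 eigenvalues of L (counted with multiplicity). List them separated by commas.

The characteristic polynomial is p(λ) = det(λI - L).
Cofactor expansion gives p(λ) = λ^3 - 14λ^2 + 35λ + 50.
Since p(-1) = 0, λ = -1 is a root.
Factor out (λ + 1): p(λ) = (λ + 1)·(λ^2 - 15λ + 50).
The quadratic factors as (λ - 5)·(λ - 10).
Eigenvalues: -1, 5, 10.

-1, 5, 10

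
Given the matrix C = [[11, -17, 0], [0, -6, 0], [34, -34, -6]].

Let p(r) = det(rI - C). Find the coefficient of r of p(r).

p(r) = r^3 + r^2 - 96r - 396.
The coefficient of r is -96.

-96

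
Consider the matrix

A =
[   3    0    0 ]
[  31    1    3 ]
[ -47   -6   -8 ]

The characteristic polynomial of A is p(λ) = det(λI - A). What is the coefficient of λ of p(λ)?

-11

p(λ) = λ^3 + 4λ^2 - 11λ - 30.
The coefficient of λ is -11.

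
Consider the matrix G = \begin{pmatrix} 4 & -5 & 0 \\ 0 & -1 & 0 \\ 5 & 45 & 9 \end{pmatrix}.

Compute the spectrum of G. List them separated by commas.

Set up det(λI - G) = 0.
Expanding along the first row, p(λ) = λ^3 - 12λ^2 + 23λ + 36.
Since p(-1) = 0, λ = -1 is a root.
Dividing by (λ + 1) leaves λ^2 - 13λ + 36.
The quadratic factors as (λ - 4)·(λ - 9).
Eigenvalues: -1, 4, 9.

-1, 4, 9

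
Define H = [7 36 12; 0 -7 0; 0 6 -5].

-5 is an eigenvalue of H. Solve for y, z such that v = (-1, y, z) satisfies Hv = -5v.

0, 1

We need (H + 5I)v = 0.
H + 5I = [[12, 36, 12], [0, -2, 0], [0, 6, 0]].
Row 1: (12)·-1 + (36)·y + (12)·z = 0
Row 2: (0)·-1 + (-2)·y + (0)·z = 0
Row 3: (0)·-1 + (6)·y + (0)·z = 0
Solving gives y = 0, z = 1.
Check: H·(-1, 0, 1) = (5, 0, -5) = -5·(-1, 0, 1).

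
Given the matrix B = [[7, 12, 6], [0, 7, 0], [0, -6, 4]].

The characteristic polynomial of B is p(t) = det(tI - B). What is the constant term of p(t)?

p(t) = t^3 - 18t^2 + 105t - 196.
The constant term is -196.

-196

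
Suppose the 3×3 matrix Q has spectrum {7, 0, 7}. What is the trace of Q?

trace(Q) is the sum of the eigenvalues: (7) + (0) + (7) = 14.

14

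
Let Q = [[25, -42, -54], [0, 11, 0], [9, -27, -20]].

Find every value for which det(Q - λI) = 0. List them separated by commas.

Compute the characteristic polynomial p(μ) = det(μI - Q).
Expanding the 3×3 determinant: p(μ) = μ^3 - 16μ^2 + 41μ + 154.
Try μ = -2: p(-2) = 0, so -2 is a root.
Dividing by (μ + 2) leaves μ^2 - 18μ + 77.
The quadratic factors as (μ - 7)·(μ - 11).
Eigenvalues: -2, 7, 11.

-2, 7, 11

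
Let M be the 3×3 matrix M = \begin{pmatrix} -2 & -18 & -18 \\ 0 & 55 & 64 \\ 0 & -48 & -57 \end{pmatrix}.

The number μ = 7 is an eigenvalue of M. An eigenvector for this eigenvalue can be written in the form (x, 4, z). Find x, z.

We need (M - 7I)v = 0.
M - 7I = [[-9, -18, -18], [0, 48, 64], [0, -48, -64]].
Row 1: (-9)·x + (-18)·4 + (-18)·z = 0
Row 2: (0)·x + (48)·4 + (64)·z = 0
Row 3: (0)·x + (-48)·4 + (-64)·z = 0
Solving gives x = -2, z = -3.
Check: M·(-2, 4, -3) = (-14, 28, -21) = 7·(-2, 4, -3).

-2, -3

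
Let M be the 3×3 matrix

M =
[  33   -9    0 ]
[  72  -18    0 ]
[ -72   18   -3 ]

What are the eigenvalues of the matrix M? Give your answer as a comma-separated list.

Compute the characteristic polynomial p(μ) = det(μI - M).
Expanding the 3×3 determinant: p(μ) = μ^3 - 12μ^2 + 9μ + 162.
Try μ = 6: p(6) = 0, so 6 is a root.
Factor out (μ - 6): p(μ) = (μ - 6)·(μ^2 - 6μ - 27).
The quadratic factors as (μ + 3)·(μ - 9).
Eigenvalues: -3, 6, 9.

-3, 6, 9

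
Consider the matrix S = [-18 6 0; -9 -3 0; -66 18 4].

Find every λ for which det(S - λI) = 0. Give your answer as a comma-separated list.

-12, -9, 4

Compute the characteristic polynomial p(s) = det(sI - S).
Cofactor expansion gives p(s) = s^3 + 17s^2 + 24s - 432.
Try s = -9: p(-9) = 0, so -9 is a root.
Factor out (s + 9): p(s) = (s + 9)·(s^2 + 8s - 48).
The quadratic factors as (s + 12)·(s - 4).
Eigenvalues: -12, -9, 4.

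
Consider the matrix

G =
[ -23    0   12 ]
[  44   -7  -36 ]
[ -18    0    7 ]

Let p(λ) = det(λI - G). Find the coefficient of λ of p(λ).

p(λ) = λ^3 + 23λ^2 + 167λ + 385.
The coefficient of λ is 167.

167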